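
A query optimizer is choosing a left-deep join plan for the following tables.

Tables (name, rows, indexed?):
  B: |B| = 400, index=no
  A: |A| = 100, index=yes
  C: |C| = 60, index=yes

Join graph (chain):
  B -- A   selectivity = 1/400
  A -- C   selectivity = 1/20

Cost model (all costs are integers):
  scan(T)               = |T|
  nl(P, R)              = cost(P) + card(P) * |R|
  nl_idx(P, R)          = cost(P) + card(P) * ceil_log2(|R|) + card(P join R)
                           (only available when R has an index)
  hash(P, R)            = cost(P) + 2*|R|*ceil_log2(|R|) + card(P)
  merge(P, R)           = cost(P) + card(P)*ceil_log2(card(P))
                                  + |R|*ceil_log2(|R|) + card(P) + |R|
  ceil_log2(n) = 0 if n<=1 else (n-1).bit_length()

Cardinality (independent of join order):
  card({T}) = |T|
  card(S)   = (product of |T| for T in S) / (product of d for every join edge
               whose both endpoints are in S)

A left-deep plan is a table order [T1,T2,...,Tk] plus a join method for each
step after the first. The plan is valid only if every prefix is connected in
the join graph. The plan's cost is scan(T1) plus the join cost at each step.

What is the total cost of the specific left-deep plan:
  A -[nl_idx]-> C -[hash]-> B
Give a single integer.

step 1: scan A: cost=100, card=100
step 2: join C via nl_idx
    card(P join C) = 100*60/(20) = 300
    cost = 100 + 100*6 + 300 = 1000
step 3: join B via hash
    card(P join B) = 300*400/(400) = 300
    cost = 1000 + 2*400*9 + 300 = 8500

8500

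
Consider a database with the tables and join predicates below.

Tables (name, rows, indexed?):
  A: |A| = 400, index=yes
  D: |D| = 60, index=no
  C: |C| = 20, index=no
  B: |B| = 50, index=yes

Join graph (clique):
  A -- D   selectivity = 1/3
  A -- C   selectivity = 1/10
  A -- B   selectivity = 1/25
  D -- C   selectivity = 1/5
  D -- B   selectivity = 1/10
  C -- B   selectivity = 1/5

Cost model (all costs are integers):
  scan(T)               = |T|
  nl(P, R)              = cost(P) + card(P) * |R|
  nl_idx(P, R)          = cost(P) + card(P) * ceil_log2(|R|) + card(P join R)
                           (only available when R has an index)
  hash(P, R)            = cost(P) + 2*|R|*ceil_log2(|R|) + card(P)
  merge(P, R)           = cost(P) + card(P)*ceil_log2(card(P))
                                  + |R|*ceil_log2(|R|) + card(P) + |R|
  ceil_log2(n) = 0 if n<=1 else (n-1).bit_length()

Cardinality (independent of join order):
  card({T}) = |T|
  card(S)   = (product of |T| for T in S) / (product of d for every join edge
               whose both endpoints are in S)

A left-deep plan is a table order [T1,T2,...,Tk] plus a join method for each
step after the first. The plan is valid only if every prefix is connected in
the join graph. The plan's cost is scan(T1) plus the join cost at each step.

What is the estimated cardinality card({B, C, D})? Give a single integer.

240

Tables in S: B(50), C(20), D(60)
Edges inside S: D-C(d=5), D-B(d=10), C-B(d=5)
numerator = 50 * 20 * 60 = 60000
denominator = 5 * 10 * 5 = 250
card(S) = 60000 / 250 = 240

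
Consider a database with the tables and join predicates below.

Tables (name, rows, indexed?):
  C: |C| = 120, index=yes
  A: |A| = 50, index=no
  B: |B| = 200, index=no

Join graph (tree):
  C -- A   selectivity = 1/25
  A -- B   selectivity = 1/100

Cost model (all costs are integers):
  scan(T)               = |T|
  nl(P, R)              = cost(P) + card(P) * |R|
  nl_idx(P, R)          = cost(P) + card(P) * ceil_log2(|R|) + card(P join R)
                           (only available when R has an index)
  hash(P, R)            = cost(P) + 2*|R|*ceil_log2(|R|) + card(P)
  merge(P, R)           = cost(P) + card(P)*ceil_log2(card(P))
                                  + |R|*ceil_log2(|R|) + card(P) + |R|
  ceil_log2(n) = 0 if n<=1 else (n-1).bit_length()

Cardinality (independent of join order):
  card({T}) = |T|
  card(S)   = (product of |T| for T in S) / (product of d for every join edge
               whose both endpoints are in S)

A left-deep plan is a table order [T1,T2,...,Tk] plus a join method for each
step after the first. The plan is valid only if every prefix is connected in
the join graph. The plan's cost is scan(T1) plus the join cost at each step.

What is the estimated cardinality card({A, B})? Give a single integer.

Tables in S: A(50), B(200)
Edges inside S: A-B(d=100)
numerator = 50 * 200 = 10000
denominator = 100 = 100
card(S) = 10000 / 100 = 100

100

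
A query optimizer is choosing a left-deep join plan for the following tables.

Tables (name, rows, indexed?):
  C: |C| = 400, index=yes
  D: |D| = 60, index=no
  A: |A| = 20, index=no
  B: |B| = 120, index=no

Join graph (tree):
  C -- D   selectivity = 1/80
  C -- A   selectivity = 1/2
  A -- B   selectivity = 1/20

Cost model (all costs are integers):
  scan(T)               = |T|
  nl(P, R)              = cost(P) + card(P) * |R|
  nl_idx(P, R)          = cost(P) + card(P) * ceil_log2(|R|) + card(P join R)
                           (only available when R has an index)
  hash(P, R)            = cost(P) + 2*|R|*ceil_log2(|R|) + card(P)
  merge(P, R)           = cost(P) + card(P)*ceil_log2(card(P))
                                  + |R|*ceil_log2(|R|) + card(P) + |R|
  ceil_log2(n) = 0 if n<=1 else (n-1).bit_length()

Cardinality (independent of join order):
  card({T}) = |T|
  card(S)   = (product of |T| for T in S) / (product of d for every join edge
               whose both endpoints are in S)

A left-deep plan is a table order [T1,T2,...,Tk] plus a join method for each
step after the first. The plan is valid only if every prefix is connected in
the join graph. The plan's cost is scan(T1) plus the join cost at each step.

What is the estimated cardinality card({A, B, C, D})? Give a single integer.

18000

Tables in S: A(20), B(120), C(400), D(60)
Edges inside S: C-D(d=80), C-A(d=2), A-B(d=20)
numerator = 20 * 120 * 400 * 60 = 57600000
denominator = 80 * 2 * 20 = 3200
card(S) = 57600000 / 3200 = 18000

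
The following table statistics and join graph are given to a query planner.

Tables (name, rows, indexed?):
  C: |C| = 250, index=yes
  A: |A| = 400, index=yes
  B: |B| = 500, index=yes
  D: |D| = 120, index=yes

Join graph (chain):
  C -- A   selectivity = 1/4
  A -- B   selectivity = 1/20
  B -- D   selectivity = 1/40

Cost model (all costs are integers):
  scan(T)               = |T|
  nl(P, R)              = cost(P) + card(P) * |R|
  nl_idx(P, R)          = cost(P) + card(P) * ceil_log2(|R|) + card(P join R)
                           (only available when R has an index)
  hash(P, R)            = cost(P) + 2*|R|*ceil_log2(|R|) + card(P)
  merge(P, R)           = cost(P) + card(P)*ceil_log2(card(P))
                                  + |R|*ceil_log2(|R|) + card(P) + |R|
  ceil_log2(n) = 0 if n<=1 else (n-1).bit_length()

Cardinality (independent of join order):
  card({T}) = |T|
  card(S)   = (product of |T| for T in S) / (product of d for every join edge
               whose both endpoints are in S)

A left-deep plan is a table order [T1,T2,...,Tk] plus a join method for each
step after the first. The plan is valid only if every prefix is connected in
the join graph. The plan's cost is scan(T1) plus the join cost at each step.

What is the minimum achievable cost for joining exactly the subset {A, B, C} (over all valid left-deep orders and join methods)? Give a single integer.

22200

Selinger DP over subsets of {A,B,C}:
  {C}: scan cost=250, card=250
  {A}: scan cost=400, card=400
  {B}: scan cost=500, card=500
  {AC}: card=25000; try (C,hash)→4800, (A,merge)→6500, (C,merge)→6650, (A,hash)→7700, (A,nl_idx)→27500, (C,nl_idx)→28600 …(+2); best=4800 via (C,hash)
  {AB}: card=10000; try (A,hash)→8200, (B,merge)→9400, (A,merge)→9500, (B,hash)→9800, (B,nl_idx)→14000, (A,nl_idx)→15000 …(+2); best=8200 via (A,hash)
  {ABC}: card=625000; try (C,hash)→22200, (B,hash)→38800, (C,merge)→160450, (B,merge)→409800, (C,nl_idx)→713200, (B,nl_idx)→854800 …(+2); best=22200 via (C,hash)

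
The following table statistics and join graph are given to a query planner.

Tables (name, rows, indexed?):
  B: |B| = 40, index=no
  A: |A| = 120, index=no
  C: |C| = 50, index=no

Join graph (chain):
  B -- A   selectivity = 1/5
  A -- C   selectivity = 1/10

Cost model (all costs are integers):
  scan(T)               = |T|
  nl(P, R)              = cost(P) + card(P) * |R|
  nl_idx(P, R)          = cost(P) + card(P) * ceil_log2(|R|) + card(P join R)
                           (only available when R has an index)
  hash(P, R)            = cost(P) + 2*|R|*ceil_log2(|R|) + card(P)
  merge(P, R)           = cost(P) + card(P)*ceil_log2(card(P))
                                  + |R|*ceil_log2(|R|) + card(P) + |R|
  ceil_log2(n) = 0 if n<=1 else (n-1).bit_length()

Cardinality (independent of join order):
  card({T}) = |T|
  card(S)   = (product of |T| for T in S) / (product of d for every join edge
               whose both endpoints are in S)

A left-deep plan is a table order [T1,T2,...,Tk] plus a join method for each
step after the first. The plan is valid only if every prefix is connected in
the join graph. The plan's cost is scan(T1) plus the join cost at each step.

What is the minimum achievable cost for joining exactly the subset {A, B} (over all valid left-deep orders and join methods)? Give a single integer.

Selinger DP over subsets of {A,B}:
  {B}: scan cost=40, card=40
  {A}: scan cost=120, card=120
  {AB}: card=960; try (B,hash)→720, (A,merge)→1280, (B,merge)→1360, (A,hash)→1760, (A,nl)→4840, (B,nl)→4920; best=720 via (B,hash)

720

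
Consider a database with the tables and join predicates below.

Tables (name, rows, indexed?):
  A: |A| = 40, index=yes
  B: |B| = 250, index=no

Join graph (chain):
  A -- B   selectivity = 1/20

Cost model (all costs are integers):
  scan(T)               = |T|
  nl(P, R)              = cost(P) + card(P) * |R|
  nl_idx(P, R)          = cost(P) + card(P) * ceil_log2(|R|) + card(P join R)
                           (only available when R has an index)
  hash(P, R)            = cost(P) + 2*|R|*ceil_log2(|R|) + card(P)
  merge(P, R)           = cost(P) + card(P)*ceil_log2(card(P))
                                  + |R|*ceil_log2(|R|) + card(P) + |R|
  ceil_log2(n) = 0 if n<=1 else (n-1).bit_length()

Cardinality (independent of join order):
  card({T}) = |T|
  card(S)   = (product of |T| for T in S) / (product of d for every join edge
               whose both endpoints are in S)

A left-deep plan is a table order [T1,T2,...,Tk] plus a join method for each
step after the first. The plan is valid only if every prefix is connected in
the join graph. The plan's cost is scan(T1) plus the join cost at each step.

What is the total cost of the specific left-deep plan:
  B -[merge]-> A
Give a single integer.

step 1: scan B: cost=250, card=250
step 2: join A via merge
    card(P join A) = 250*40/(20) = 500
    cost = 250 + 250*8 + 40*6 + 250 + 40 = 2780

2780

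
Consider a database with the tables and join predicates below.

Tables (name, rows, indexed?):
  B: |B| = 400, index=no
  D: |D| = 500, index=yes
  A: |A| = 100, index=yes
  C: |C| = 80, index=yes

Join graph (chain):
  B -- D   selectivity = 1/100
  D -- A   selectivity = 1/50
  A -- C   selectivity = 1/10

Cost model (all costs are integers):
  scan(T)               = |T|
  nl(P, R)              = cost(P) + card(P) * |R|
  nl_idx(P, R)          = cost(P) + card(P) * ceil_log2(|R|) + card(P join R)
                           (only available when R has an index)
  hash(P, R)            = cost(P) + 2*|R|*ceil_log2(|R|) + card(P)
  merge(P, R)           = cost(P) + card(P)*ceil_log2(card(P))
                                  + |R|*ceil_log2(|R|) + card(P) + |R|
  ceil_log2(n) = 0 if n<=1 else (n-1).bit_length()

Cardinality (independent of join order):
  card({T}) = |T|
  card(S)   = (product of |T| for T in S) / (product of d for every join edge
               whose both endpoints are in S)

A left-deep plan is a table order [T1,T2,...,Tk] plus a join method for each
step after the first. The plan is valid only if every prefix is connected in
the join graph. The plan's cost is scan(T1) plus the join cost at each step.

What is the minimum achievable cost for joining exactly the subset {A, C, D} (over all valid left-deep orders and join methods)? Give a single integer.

4120

Selinger DP over subsets of {A,C,D}:
  {D}: scan cost=500, card=500
  {A}: scan cost=100, card=100
  {C}: scan cost=80, card=80
  {AD}: card=1000; try (D,nl_idx)→2000, (A,hash)→2400, (A,nl_idx)→5000, (D,merge)→5900, (A,merge)→6300, (D,hash)→9200 …(+2); best=2000 via (D,nl_idx)
  {AC}: card=800; try (C,hash)→1320, (A,nl_idx)→1440, (A,merge)→1520, (C,merge)→1540, (A,hash)→1560, (C,nl_idx)→1600 …(+2); best=1320 via (C,hash)
  {ACD}: card=8000; try (C,hash)→4120, (D,hash)→11120, (C,merge)→13640, (D,merge)→15120, (D,nl_idx)→16520, (C,nl_idx)→17000 …(+2); best=4120 via (C,hash)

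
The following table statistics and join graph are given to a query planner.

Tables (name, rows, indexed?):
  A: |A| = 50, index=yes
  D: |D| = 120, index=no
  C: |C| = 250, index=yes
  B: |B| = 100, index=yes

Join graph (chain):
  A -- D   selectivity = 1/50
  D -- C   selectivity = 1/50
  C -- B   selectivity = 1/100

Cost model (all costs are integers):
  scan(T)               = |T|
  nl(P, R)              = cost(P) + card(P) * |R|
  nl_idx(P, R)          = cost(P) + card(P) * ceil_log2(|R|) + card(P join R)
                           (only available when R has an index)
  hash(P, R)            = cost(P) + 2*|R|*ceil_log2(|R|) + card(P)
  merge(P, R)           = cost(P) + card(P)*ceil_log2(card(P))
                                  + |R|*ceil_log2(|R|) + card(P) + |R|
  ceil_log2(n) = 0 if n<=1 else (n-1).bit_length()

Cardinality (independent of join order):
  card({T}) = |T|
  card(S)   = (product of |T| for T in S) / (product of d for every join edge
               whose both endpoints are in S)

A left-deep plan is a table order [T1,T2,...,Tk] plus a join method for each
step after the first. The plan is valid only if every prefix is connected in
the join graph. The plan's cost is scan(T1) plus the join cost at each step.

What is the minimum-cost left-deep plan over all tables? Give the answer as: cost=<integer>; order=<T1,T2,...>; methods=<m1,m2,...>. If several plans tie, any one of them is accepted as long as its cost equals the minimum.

Selinger DP (subsets sized 1..n):
  {A}: scan cost=50, card=50
  {D}: scan cost=120, card=120
  {C}: scan cost=250, card=250
  {B}: scan cost=100, card=100
  {AD}: card=120; try (A,hash)→840, (A,nl_idx)→960, (D,merge)→1360, (A,merge)→1430, (D,hash)→1780, (D,nl)→6050 …(+1); best=840 via (A,hash)
  {CD}: card=600; try (C,nl_idx)→1680, (D,hash)→2180, (C,merge)→3330, (D,merge)→3460, (C,hash)→4240, (C,nl)→30120 …(+1); best=1680 via (C,nl_idx)
  {BC}: card=250; try (C,nl_idx)→1150, (B,hash)→1900, (B,nl_idx)→2250, (C,merge)→3150, (B,merge)→3300, (C,hash)→4200 …(+2); best=1150 via (C,nl_idx)
  {ACD}: card=600; try (C,nl_idx)→2400, (A,hash)→2880, (C,merge)→4050, (C,hash)→4960, (A,nl_idx)→5880, (A,merge)→8630 …(+2); best=2400 via (C,nl_idx)
  {BCD}: card=600; try (D,hash)→3080, (B,hash)→3680, (D,merge)→4360, (B,nl_idx)→6480, (B,merge)→9080, (D,nl)→31150 …(+1); best=3080 via (D,hash)
  {ABCD}: card=600; try (A,hash)→4280, (B,hash)→4400, (B,nl_idx)→7200, (A,nl_idx)→7280, (B,merge)→9800, (A,merge)→10030 …(+2); best=4280 via (A,hash)

cost=4280; order=B,C,D,A; methods=nl_idx,hash,hash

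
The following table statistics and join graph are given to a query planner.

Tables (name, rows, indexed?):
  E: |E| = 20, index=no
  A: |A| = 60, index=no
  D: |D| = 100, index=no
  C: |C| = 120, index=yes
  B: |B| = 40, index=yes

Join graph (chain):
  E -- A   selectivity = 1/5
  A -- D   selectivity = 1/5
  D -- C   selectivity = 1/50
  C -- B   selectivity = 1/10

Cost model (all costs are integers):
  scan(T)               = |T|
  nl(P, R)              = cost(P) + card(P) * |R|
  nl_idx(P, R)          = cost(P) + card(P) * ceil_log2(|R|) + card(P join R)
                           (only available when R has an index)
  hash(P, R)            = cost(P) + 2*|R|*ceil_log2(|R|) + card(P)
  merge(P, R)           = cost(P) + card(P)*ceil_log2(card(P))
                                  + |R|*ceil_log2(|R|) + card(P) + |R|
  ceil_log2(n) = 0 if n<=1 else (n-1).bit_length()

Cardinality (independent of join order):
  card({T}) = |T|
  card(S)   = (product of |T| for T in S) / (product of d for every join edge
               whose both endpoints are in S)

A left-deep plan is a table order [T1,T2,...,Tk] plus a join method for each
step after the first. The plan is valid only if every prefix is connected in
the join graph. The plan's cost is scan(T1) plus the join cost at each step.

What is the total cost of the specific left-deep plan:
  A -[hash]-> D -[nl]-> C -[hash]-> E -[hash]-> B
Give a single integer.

160600

step 1: scan A: cost=60, card=60
step 2: join D via hash
    card(P join D) = 60*100/(5) = 1200
    cost = 60 + 2*100*7 + 60 = 1520
step 3: join C via nl
    card(P join C) = 1200*120/(50) = 2880
    cost = 1520 + 1200*120 = 145520
step 4: join E via hash
    card(P join E) = 2880*20/(5) = 11520
    cost = 145520 + 2*20*5 + 2880 = 148600
step 5: join B via hash
    card(P join B) = 11520*40/(10) = 46080
    cost = 148600 + 2*40*6 + 11520 = 160600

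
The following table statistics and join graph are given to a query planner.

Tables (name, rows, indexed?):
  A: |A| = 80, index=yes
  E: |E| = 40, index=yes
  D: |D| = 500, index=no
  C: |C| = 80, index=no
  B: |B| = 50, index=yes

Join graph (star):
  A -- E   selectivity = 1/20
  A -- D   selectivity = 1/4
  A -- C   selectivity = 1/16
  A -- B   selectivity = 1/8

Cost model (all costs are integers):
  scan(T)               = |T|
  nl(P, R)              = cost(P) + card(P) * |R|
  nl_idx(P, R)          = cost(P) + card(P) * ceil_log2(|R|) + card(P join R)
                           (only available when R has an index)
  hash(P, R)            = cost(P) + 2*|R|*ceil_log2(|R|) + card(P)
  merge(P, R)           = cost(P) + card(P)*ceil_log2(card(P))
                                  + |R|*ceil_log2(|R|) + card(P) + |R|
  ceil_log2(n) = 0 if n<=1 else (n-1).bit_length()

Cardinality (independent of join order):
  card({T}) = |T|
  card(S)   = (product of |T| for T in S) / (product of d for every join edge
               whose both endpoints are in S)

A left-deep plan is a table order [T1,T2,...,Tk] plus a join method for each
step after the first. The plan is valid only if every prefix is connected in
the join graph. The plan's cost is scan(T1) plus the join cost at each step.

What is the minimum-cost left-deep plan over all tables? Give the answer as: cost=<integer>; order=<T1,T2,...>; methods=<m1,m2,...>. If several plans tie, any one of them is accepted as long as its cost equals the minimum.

Selinger DP (subsets sized 1..n):
  {A}: scan cost=80, card=80
  {E}: scan cost=40, card=40
  {D}: scan cost=500, card=500
  {C}: scan cost=80, card=80
  {B}: scan cost=50, card=50
  {AE}: card=160; try (A,nl_idx)→480, (E,hash)→640, (E,nl_idx)→720, (A,merge)→960, (E,merge)→1000, (A,hash)→1200 …(+2); best=480 via (A,nl_idx)
  {AD}: card=10000; try (A,hash)→2120, (D,merge)→5720, (A,merge)→6140, (D,hash)→9160, (A,nl_idx)→14000, (D,nl)→40080 …(+1); best=2120 via (A,hash)
  {AC}: card=400; try (A,nl_idx)→1040, (C,hash)→1280, (A,hash)→1280, (C,merge)→1360, (A,merge)→1360, (C,nl)→6480 …(+1); best=1040 via (A,nl_idx)
  {AB}: card=500; try (B,hash)→760, (A,nl_idx)→900, (A,merge)→1040, (B,nl_idx)→1060, (B,merge)→1070, (A,hash)→1220 …(+2); best=760 via (B,hash)
  {ADE}: card=20000; try (D,merge)→6920, (D,hash)→9640, (E,hash)→12600, (D,nl)→80480, (E,nl_idx)→82120, (E,merge)→152400 …(+1); best=6920 via (D,merge)
  {ACE}: card=800; try (C,hash)→1760, (E,hash)→1920, (C,merge)→2560, (E,nl_idx)→4240, (E,merge)→5320, (C,nl)→13280 …(+1); best=1760 via (C,hash)
  {ABE}: card=1000; try (B,hash)→1240, (E,hash)→1740, (B,merge)→2270, (B,nl_idx)→2440, (E,nl_idx)→4760, (E,merge)→6040 …(+2); best=1240 via (B,hash)
  {ACD}: card=50000; try (D,merge)→10040, (D,hash)→10440, (C,hash)→13240, (C,merge)→152760, (D,nl)→201040, (C,nl)→802120; best=10040 via (D,merge)
  {ABD}: card=62500; try (D,hash)→10260, (D,merge)→10760, (B,hash)→12720, (B,nl_idx)→124620, (B,merge)→152470, (D,nl)→250760 …(+1); best=10260 via (D,hash)
  {ABC}: card=2500; try (B,hash)→2040, (C,hash)→2380, (B,merge)→5390, (B,nl_idx)→5940, (C,merge)→6400, (B,nl)→21040 …(+1); best=2040 via (B,hash)
  {ACDE}: card=100000; try (D,hash)→11560, (D,merge)→15560, (C,hash)→28040, (E,hash)→60520, (C,merge)→327560, (D,nl)→401760 …(+4); best=11560 via (D,hash)
  {ABDE}: card=125000; try (D,hash)→11240, (D,merge)→17240, (B,hash)→27520, (E,hash)→73240, (B,nl_idx)→251920, (B,merge)→327270 …(+5); best=11240 via (D,hash)
  {ABCE}: card=5000; try (B,hash)→3160, (C,hash)→3360, (E,hash)→5020, (B,merge)→10910, (B,nl_idx)→11560, (C,merge)→12880 …(+5); best=3160 via (B,hash)
  {ABCD}: card=312500; try (D,hash)→13540, (D,merge)→39540, (B,hash)→60640, (C,hash)→73880, (B,nl_idx)→622540, (B,merge)→860390 …(+4); best=13540 via (D,hash)
  {ABCDE}: card=625000; try (D,hash)→17160, (D,merge)→78160, (B,hash)→112160, (C,hash)→137360, (E,hash)→326520, (B,nl_idx)→1236560 …(+8); best=17160 via (D,hash)

cost=17160; order=E,A,C,B,D; methods=nl_idx,hash,hash,hash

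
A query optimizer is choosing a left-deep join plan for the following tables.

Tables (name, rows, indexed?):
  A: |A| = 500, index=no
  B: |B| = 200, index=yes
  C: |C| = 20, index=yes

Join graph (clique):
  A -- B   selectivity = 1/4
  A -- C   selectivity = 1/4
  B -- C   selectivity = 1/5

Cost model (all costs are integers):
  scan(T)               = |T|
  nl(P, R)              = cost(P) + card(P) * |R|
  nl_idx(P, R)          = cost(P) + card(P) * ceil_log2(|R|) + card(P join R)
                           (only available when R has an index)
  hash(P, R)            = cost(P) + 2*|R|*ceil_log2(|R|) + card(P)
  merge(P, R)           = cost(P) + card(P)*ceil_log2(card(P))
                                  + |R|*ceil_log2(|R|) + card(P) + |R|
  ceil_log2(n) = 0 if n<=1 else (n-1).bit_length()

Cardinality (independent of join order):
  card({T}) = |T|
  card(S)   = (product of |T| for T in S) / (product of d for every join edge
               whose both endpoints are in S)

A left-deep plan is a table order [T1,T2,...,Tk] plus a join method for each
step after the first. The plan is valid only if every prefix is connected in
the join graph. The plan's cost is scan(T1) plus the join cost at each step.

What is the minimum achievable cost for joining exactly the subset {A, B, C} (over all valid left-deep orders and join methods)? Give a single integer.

Selinger DP over subsets of {A,B,C}:
  {A}: scan cost=500, card=500
  {B}: scan cost=200, card=200
  {C}: scan cost=20, card=20
  {AB}: card=25000; try (B,hash)→4200, (A,merge)→7000, (B,merge)→7300, (A,hash)→9400, (B,nl_idx)→29500, (A,nl)→100200 …(+1); best=4200 via (B,hash)
  {AC}: card=2500; try (C,hash)→1200, (A,merge)→5140, (C,nl_idx)→5500, (C,merge)→5620, (A,hash)→9040, (A,nl)→10020 …(+1); best=1200 via (C,hash)
  {BC}: card=800; try (C,hash)→600, (B,nl_idx)→980, (B,merge)→1940, (C,nl_idx)→2000, (C,merge)→2120, (B,hash)→3240 …(+2); best=600 via (C,hash)
  {ABC}: card=25000; try (B,hash)→6900, (A,hash)→10400, (A,merge)→14400, (C,hash)→29400, (B,merge)→35500, (B,nl_idx)→46200 …(+5); best=6900 via (B,hash)

6900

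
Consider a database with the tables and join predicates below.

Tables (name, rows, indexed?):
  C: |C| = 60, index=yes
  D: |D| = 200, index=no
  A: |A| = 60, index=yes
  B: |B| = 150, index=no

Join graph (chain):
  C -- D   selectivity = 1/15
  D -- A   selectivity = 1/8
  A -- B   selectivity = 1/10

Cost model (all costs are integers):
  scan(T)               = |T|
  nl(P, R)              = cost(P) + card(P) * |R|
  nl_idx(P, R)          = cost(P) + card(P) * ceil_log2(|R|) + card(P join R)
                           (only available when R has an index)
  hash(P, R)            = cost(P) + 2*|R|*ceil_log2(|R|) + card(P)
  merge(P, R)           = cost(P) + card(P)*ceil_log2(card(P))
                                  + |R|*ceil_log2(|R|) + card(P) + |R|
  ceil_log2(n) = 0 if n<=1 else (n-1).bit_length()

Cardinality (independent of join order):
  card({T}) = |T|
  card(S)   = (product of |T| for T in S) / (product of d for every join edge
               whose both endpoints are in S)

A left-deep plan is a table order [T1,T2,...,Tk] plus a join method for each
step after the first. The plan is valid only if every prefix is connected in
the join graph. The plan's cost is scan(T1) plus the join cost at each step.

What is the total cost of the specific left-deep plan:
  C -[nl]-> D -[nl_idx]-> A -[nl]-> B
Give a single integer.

step 1: scan C: cost=60, card=60
step 2: join D via nl
    card(P join D) = 60*200/(15) = 800
    cost = 60 + 60*200 = 12060
step 3: join A via nl_idx
    card(P join A) = 800*60/(8) = 6000
    cost = 12060 + 800*6 + 6000 = 22860
step 4: join B via nl
    card(P join B) = 6000*150/(10) = 90000
    cost = 22860 + 6000*150 = 922860

922860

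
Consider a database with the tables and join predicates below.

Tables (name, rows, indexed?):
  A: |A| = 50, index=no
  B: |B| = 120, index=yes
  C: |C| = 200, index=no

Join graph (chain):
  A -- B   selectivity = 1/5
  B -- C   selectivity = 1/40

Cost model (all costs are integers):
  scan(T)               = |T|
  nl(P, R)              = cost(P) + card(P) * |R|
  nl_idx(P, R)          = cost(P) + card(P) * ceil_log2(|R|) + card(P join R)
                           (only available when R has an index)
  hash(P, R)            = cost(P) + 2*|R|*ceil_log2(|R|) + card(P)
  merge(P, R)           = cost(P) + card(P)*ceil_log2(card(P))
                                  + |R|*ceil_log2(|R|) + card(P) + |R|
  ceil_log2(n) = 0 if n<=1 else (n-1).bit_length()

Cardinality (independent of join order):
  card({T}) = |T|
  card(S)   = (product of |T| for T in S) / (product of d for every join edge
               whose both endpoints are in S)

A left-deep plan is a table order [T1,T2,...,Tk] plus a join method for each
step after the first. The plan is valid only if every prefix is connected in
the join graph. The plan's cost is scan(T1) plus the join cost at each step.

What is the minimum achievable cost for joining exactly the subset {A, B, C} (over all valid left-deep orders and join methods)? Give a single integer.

Selinger DP over subsets of {A,B,C}:
  {A}: scan cost=50, card=50
  {B}: scan cost=120, card=120
  {C}: scan cost=200, card=200
  {AB}: card=1200; try (A,hash)→840, (B,merge)→1360, (A,merge)→1430, (B,nl_idx)→1600, (B,hash)→1780, (B,nl)→6050 …(+1); best=840 via (A,hash)
  {BC}: card=600; try (B,hash)→2080, (B,nl_idx)→2200, (C,merge)→2880, (B,merge)→2960, (C,hash)→3440, (C,nl)→24120 …(+1); best=2080 via (B,hash)
  {ABC}: card=6000; try (A,hash)→3280, (C,hash)→5240, (A,merge)→9030, (C,merge)→17040, (A,nl)→32080, (C,nl)→240840; best=3280 via (A,hash)

3280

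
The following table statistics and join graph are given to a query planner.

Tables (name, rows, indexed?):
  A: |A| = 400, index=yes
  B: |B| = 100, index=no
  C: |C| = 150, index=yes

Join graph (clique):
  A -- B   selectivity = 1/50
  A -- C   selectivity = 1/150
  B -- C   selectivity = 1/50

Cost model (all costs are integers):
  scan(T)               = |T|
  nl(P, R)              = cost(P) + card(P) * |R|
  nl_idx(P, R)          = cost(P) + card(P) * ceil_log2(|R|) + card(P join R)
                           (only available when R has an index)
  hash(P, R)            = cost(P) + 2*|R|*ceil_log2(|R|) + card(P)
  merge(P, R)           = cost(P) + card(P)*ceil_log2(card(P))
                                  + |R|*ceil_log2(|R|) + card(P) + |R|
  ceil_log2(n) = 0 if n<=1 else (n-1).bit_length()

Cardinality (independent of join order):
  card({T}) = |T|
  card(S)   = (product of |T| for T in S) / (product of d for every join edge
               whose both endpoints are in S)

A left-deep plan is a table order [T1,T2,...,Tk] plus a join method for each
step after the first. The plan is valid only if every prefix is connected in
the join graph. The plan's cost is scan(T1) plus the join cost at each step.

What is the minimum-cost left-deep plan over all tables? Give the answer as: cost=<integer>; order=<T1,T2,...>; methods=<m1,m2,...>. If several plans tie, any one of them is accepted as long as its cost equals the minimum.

Selinger DP (subsets sized 1..n):
  {A}: scan cost=400, card=400
  {B}: scan cost=100, card=100
  {C}: scan cost=150, card=150
  {AB}: card=800; try (A,nl_idx)→1800, (B,hash)→2200, (A,merge)→4900, (B,merge)→5200, (A,hash)→7400, (A,nl)→40100 …(+1); best=1800 via (A,nl_idx)
  {AC}: card=400; try (A,nl_idx)→1900, (C,hash)→3200, (C,nl_idx)→4000, (A,merge)→5500, (C,merge)→5750, (A,hash)→7500 …(+2); best=1900 via (A,nl_idx)
  {BC}: card=300; try (C,nl_idx)→1200, (B,hash)→1700, (C,merge)→2250, (B,merge)→2300, (C,hash)→2600, (C,nl)→15100 …(+1); best=1200 via (C,nl_idx)
  {ABC}: card=16; try (B,hash)→3700, (A,nl_idx)→3916, (C,hash)→5000, (B,merge)→6700, (A,merge)→8200, (C,nl_idx)→8216 …(+5); best=3700 via (B,hash)

cost=3700; order=C,A,B; methods=nl_idx,hash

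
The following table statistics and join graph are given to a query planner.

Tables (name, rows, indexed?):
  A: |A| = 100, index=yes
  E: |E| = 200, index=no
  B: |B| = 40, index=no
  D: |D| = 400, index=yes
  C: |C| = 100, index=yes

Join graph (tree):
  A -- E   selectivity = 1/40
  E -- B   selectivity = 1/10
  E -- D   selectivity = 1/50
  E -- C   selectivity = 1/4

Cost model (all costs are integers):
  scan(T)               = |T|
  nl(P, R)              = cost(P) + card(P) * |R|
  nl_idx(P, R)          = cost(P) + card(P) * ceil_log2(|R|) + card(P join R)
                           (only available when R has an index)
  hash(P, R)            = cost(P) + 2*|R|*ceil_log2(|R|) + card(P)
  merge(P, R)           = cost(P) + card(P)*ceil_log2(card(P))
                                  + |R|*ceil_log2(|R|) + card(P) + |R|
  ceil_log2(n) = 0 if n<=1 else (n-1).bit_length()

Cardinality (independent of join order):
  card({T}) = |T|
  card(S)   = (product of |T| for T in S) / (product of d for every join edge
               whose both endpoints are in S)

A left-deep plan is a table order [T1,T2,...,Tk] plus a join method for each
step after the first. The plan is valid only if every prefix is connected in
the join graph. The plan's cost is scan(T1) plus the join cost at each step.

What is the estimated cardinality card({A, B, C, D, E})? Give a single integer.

Tables in S: A(100), B(40), C(100), D(400), E(200)
Edges inside S: A-E(d=40), E-B(d=10), E-D(d=50), E-C(d=4)
numerator = 100 * 40 * 100 * 400 * 200 = 32000000000
denominator = 40 * 10 * 50 * 4 = 80000
card(S) = 32000000000 / 80000 = 400000

400000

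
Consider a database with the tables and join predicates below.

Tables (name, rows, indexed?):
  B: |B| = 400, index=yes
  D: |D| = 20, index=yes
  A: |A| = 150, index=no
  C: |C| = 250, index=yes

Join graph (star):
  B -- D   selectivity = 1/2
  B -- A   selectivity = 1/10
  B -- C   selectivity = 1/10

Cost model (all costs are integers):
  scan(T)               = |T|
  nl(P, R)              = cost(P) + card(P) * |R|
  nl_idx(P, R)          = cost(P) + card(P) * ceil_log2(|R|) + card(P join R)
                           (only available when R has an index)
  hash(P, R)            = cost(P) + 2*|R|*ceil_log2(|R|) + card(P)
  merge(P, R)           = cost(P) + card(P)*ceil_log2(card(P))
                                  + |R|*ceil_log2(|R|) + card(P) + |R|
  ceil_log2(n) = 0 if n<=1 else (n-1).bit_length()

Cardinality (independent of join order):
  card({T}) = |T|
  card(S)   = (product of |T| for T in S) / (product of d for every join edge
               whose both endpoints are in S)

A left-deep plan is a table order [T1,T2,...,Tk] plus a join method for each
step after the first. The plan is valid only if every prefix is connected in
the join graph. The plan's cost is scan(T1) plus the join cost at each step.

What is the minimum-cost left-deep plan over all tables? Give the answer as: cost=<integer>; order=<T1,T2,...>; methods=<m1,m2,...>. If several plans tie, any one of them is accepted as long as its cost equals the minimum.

Selinger DP (subsets sized 1..n):
  {B}: scan cost=400, card=400
  {D}: scan cost=20, card=20
  {A}: scan cost=150, card=150
  {C}: scan cost=250, card=250
  {BD}: card=4000; try (D,hash)→1000, (B,merge)→4140, (B,nl_idx)→4200, (D,merge)→4520, (D,nl_idx)→6400, (B,hash)→7240 …(+2); best=1000 via (D,hash)
  {AB}: card=6000; try (A,hash)→3200, (B,merge)→5500, (A,merge)→5750, (B,hash)→7500, (B,nl_idx)→7500, (B,nl)→60150 …(+1); best=3200 via (A,hash)
  {BC}: card=10000; try (C,hash)→4800, (B,merge)→6500, (C,merge)→6650, (B,hash)→7700, (B,nl_idx)→12500, (C,nl_idx)→13600 …(+2); best=4800 via (C,hash)
  {ABD}: card=60000; try (A,hash)→7400, (D,hash)→9400, (A,merge)→54350, (D,merge)→87320, (D,nl_idx)→93200, (D,nl)→123200 …(+1); best=7400 via (A,hash)
  {BCD}: card=100000; try (C,hash)→9000, (D,hash)→15000, (C,merge)→55250, (C,nl_idx)→133000, (D,nl_idx)→154800, (D,merge)→154920 …(+2); best=9000 via (C,hash)
  {ABC}: card=150000; try (C,hash)→13200, (A,hash)→17200, (C,merge)→89450, (A,merge)→156150, (C,nl_idx)→201200, (C,nl)→1503200 …(+1); best=13200 via (C,hash)
  {ABCD}: card=1500000; try (C,hash)→71400, (A,hash)→111400, (D,hash)→163400, (C,merge)→1029650, (A,merge)→1810350, (C,nl_idx)→1987400 …(+5); best=71400 via (C,hash)

cost=71400; order=B,D,A,C; methods=hash,hash,hash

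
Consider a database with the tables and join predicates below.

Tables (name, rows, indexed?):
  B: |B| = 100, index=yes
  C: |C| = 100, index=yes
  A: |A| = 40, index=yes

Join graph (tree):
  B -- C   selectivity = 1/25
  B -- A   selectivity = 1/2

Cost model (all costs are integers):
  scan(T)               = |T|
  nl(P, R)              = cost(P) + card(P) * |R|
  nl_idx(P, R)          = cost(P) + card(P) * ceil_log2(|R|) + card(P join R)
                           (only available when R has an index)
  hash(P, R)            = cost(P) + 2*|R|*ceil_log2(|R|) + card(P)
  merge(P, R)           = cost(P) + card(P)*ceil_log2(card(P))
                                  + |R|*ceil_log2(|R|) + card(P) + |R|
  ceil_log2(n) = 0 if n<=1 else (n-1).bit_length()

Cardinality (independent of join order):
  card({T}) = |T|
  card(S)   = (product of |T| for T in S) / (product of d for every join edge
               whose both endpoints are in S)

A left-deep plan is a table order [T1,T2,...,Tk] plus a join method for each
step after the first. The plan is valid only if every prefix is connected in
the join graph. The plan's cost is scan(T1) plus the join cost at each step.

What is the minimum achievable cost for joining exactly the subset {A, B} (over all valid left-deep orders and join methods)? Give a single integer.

Selinger DP over subsets of {A,B}:
  {B}: scan cost=100, card=100
  {A}: scan cost=40, card=40
  {AB}: card=2000; try (A,hash)→680, (B,merge)→1120, (A,merge)→1180, (B,hash)→1480, (B,nl_idx)→2320, (A,nl_idx)→2700 …(+2); best=680 via (A,hash)

680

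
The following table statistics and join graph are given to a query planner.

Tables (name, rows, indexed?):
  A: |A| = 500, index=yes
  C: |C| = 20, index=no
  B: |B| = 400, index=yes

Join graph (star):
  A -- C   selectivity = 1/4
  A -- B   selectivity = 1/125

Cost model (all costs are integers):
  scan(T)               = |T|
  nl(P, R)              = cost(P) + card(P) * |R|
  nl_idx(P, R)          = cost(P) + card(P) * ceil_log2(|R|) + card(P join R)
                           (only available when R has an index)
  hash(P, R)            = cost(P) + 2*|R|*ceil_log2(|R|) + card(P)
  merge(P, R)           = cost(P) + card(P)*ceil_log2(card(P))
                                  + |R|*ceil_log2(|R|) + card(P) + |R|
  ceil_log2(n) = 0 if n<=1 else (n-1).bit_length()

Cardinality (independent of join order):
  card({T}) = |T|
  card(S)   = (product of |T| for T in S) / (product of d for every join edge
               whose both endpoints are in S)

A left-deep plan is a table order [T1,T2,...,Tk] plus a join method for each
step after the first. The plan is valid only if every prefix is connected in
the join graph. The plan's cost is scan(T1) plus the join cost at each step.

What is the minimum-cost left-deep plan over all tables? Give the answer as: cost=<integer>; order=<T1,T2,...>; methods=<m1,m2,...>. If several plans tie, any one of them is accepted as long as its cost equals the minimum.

Selinger DP (subsets sized 1..n):
  {A}: scan cost=500, card=500
  {C}: scan cost=20, card=20
  {B}: scan cost=400, card=400
  {AC}: card=2500; try (C,hash)→1200, (A,nl_idx)→2700, (A,merge)→5140, (C,merge)→5620, (A,hash)→9040, (A,nl)→10020 …(+1); best=1200 via (C,hash)
  {AB}: card=1600; try (A,nl_idx)→5600, (B,nl_idx)→6600, (B,hash)→8200, (A,merge)→9400, (B,merge)→9500, (A,hash)→9800 …(+2); best=5600 via (A,nl_idx)
  {ABC}: card=8000; try (C,hash)→7400, (B,hash)→10900, (C,merge)→24920, (B,nl_idx)→31700, (C,nl)→37600, (B,merge)→37700 …(+1); best=7400 via (C,hash)

cost=7400; order=B,A,C; methods=nl_idx,hash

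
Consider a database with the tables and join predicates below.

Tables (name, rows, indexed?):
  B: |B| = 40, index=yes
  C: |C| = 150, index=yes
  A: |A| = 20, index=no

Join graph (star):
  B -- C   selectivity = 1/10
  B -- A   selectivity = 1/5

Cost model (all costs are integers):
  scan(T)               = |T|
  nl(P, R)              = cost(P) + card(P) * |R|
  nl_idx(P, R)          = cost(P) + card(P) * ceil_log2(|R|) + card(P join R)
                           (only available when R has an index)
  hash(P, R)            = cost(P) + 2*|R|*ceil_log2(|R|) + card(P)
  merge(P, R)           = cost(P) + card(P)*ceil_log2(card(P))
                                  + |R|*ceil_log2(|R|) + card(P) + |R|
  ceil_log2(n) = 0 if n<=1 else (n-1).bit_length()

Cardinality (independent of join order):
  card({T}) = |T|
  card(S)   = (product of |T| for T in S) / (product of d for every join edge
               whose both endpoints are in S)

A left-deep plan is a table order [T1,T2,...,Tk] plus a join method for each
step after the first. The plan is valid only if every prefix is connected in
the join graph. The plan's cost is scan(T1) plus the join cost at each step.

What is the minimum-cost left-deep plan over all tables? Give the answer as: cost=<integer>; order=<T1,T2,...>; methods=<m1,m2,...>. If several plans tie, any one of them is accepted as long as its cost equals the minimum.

cost=1580; order=C,B,A; methods=hash,hash

Selinger DP (subsets sized 1..n):
  {B}: scan cost=40, card=40
  {C}: scan cost=150, card=150
  {A}: scan cost=20, card=20
  {BC}: card=600; try (B,hash)→780, (C,nl_idx)→960, (B,nl_idx)→1650, (C,merge)→1670, (B,merge)→1780, (C,hash)→2480 …(+2); best=780 via (B,hash)
  {AB}: card=160; try (A,hash)→280, (B,nl_idx)→300, (B,merge)→420, (A,merge)→440, (B,hash)→520, (B,nl)→820 …(+1); best=280 via (A,hash)
  {ABC}: card=2400; try (A,hash)→1580, (C,hash)→2840, (C,merge)→3070, (C,nl_idx)→3960, (A,merge)→7500, (A,nl)→12780 …(+1); best=1580 via (A,hash)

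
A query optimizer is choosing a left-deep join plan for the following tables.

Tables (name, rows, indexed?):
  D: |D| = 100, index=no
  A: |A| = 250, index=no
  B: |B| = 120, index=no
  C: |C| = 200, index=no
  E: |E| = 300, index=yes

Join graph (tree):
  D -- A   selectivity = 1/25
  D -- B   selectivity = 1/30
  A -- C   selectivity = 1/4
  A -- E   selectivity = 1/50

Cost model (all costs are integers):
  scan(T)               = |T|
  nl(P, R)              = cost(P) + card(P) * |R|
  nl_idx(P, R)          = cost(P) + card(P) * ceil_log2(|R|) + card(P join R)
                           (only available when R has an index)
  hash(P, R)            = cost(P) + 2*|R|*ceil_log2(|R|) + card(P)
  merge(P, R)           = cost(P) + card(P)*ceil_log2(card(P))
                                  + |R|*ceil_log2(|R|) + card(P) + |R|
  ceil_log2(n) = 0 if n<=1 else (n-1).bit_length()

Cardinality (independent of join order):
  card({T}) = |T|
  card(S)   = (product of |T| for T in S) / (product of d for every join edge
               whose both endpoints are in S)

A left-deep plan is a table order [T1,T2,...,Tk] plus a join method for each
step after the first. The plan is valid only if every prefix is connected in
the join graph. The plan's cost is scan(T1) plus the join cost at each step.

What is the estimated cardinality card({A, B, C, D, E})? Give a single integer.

Tables in S: A(250), B(120), C(200), D(100), E(300)
Edges inside S: D-A(d=25), D-B(d=30), A-C(d=4), A-E(d=50)
numerator = 250 * 120 * 200 * 100 * 300 = 180000000000
denominator = 25 * 30 * 4 * 50 = 150000
card(S) = 180000000000 / 150000 = 1200000

1200000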